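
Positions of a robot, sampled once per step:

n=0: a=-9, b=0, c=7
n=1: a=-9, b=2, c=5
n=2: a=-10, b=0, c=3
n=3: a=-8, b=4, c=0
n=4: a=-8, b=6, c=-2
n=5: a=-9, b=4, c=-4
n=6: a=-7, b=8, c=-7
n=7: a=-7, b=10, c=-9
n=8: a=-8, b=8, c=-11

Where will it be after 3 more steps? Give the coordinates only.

Step-to-step displacements: (+0,+2,-2), (-1,-2,-2), (+2,+4,-3), (+0,+2,-2), (-1,-2,-2), (+2,+4,-3), (+0,+2,-2), (-1,-2,-2) — a repeating cycle of length 3.
step 9: apply (+2,+4,-3) → a=-6, b=12, c=-14
step 10: apply (+0,+2,-2) → a=-6, b=14, c=-16
step 11: apply (-1,-2,-2) → a=-7, b=12, c=-18

a=-7, b=12, c=-18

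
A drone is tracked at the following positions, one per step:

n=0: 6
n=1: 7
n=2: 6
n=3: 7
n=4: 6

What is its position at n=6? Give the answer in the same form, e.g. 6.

6

The jumps are +1, -1, +1, -1 — a geometric progression with ratio -1.
step 5: 6 + 1 → 7
step 6: 7 − 1 → 6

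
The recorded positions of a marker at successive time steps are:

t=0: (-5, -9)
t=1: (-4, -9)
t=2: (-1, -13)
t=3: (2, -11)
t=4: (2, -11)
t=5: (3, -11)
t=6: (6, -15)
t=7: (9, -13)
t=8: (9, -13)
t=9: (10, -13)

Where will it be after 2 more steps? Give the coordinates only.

(16, -15)

The moves between consecutive positions are (+1, +0), (+3, -4), (+3, +2), (+0, +0), (+1, +0), (+3, -4), (+3, +2), (+0, +0), (+1, +0); they repeat the 4-cycle [(+1, +0), (+3, -4), (+3, +2), (+0, +0)].
step 10: apply (+3, -4) → (13, -17)
step 11: apply (+3, +2) → (16, -15)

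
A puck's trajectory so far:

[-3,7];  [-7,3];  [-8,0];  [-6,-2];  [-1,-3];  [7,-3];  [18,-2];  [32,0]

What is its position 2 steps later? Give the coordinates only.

Successive displacements: [-4,-4], [-1,-3], [+2,-2], [+5,-1], [+8,+0], [+11,+1], [+14,+2] — each changes by [+3,+1].
step 8: [32,0] + [+17,+3] → [49,3]
step 9: [49,3] + [+20,+4] → [69,7]

[69,7]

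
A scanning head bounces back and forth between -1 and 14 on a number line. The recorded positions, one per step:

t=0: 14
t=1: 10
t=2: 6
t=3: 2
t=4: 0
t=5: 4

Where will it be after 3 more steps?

12

The value reflects between -1 and 14, moving 4 per step.
  step 6: 4 → 8
  step 7: 8 → 12
  step 8: 12 → 12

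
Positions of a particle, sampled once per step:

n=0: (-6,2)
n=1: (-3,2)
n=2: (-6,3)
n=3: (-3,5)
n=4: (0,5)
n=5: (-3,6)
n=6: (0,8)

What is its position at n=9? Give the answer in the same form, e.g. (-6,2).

Step-to-step displacements: (+3,+0), (-3,+1), (+3,+2), (+3,+0), (-3,+1), (+3,+2) — a repeating cycle of length 3.
step 7: apply (+3,+0) → (3,8)
step 8: apply (-3,+1) → (0,9)
step 9: apply (+3,+2) → (3,11)

(3,11)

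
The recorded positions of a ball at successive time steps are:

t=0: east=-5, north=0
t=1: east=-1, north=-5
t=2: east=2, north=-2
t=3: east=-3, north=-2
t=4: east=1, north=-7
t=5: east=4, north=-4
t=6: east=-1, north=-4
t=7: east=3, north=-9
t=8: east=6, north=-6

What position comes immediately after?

east=1, north=-6

Step-to-step displacements: (+4, -5), (+3, +3), (-5, +0), (+4, -5), (+3, +3), (-5, +0), (+4, -5), (+3, +3) — a repeating cycle of length 3.
step 9: apply (-5, +0) → east=1, north=-6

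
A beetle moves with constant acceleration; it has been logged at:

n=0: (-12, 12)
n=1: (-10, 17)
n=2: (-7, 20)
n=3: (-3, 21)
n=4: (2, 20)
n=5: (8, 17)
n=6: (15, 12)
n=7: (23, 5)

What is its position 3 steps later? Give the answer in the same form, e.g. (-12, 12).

(53, -28)

Taking differences between consecutive positions: (+2, +5), (+3, +3), (+4, +1), (+5, -1), (+6, -3), (+7, -5), (+8, -7). These grow by (+1, -2) each step.
step 8: (23, 5) + (+9, -9) → (32, -4)
step 9: (32, -4) + (+10, -11) → (42, -15)
step 10: (42, -15) + (+11, -13) → (53, -28)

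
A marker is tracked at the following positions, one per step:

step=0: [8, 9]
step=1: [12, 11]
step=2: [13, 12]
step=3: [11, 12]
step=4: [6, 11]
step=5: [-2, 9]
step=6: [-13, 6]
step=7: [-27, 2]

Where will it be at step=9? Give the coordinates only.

[-64, -9]

Successive displacements: [+4, +2], [+1, +1], [-2, +0], [-5, -1], [-8, -2], [-11, -3], [-14, -4] — each changes by [-3, -1].
step 8: [-27, 2] + [-17, -5] → [-44, -3]
step 9: [-44, -3] + [-20, -6] → [-64, -9]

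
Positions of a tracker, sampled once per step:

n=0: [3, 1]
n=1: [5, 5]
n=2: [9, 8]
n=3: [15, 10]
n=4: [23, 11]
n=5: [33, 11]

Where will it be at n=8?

[75, 5]

First differences are [+2, +4], [+4, +3], [+6, +2], [+8, +1], [+10, +0]; their common second difference is [+2, -1] (constant acceleration).
step 6: [33, 11] + [+12, -1] → [45, 10]
step 7: [45, 10] + [+14, -2] → [59, 8]
step 8: [59, 8] + [+16, -3] → [75, 5]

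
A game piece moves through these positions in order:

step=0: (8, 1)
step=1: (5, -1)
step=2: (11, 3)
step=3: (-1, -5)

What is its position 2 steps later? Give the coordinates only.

(-25, -21)

Consecutive displacements (-3, -2), (+6, +4), (-12, -8) scale by a factor of -2 each step.
step 4: (-1, -5) + (+24, +16) → (23, 11)
step 5: (23, 11) + (-48, -32) → (-25, -21)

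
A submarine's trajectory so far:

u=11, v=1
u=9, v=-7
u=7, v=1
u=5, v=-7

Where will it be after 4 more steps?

u=-3, v=-7

U: linear, -2 per step → -3 at step 7.
V: cycles through 1, -7 every 2 steps. Step 7 lands at position 1 of the cycle → -7.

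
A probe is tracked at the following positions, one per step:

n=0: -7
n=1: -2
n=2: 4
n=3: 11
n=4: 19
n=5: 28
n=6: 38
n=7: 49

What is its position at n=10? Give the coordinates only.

Taking differences between consecutive positions: +5, +6, +7, +8, +9, +10, +11. These grow by +1 each step.
step 8: 49 + 12 → 61
step 9: 61 + 13 → 74
step 10: 74 + 14 → 88

88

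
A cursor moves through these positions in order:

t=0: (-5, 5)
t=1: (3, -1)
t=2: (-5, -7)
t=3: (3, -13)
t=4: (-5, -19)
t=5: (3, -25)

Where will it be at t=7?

(3, -37)

First: cycles through -5, 3 every 2 steps. Step 7 lands at position 1 of the cycle → 3.
Second: linear, -6 per step → -37 at step 7.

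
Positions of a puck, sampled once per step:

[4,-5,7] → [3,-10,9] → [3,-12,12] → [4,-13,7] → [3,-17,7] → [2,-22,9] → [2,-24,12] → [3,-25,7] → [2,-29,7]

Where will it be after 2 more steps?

The moves between consecutive positions are [-1,-5,+2], [+0,-2,+3], [+1,-1,-5], [-1,-4,+0], [-1,-5,+2], [+0,-2,+3], [+1,-1,-5], [-1,-4,+0]; they repeat the 4-cycle [[-1,-5,+2], [+0,-2,+3], [+1,-1,-5], [-1,-4,+0]].
step 9: apply [-1,-5,+2] → [1,-34,9]
step 10: apply [+0,-2,+3] → [1,-36,12]

[1,-36,12]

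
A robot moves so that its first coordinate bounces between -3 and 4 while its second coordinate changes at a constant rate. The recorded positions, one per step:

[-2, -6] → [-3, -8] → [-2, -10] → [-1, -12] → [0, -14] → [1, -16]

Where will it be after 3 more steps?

[4, -22]

The first coordinate travels 1 per step and bounces off the walls at -3 and 4.
  step 6: 1 → 2
  step 7: 2 → 3
  step 8: 3 → 4
The second coordinate changes by -2 each step: at step 8 it is -22.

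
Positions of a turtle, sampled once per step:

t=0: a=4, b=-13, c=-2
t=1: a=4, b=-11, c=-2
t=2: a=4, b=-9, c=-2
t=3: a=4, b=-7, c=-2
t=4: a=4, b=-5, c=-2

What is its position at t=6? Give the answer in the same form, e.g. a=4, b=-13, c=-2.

a=4, b=-1, c=-2

Constant displacement of (+0, +2, +0) per step.
step 5: a=4, b=-5, c=-2 + (+0, +2, +0) → a=4, b=-3, c=-2
step 6: a=4, b=-3, c=-2 + (+0, +2, +0) → a=4, b=-1, c=-2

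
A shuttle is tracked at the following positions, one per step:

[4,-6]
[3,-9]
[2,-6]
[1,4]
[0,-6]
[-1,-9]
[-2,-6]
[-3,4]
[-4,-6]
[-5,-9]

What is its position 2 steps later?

The first coordinate changes by -1 each step, so at step 11 it is 4 + 11·(-1) = -7.
The second coordinate repeats the cycle [-6, -9, -6, 4] with period 4; step 11 mod 4 = 3, giving 4.

[-7,4]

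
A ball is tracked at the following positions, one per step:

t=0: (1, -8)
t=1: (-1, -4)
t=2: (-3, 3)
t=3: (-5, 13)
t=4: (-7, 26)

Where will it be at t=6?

Successive displacements: (-2, +4), (-2, +7), (-2, +10), (-2, +13) — each changes by (+0, +3).
step 5: (-7, 26) + (-2, +16) → (-9, 42)
step 6: (-9, 42) + (-2, +19) → (-11, 61)

(-11, 61)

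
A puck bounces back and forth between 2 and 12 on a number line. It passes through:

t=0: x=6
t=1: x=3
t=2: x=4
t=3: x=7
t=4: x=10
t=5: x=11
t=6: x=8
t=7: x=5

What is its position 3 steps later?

The value travels 3 per step and bounces off the walls at 2 and 12.
  step 8: 5 → 2
  step 9: 2 → 5
  step 10: 5 → 8

x=8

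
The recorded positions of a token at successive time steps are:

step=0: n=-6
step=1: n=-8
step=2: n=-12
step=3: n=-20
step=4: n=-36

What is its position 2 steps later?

n=-132

The jumps are -2, -4, -8, -16 — a geometric progression with ratio 2.
step 5: -36 − 32 → n=-68
step 6: -68 − 64 → n=-132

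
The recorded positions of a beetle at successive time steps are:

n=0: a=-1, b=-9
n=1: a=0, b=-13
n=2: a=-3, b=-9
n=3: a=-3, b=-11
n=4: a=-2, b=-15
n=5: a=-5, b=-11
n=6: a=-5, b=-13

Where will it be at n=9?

Step-to-step displacements: (+1, -4), (-3, +4), (+0, -2), (+1, -4), (-3, +4), (+0, -2) — a repeating cycle of length 3.
step 7: apply (+1, -4) → a=-4, b=-17
step 8: apply (-3, +4) → a=-7, b=-13
step 9: apply (+0, -2) → a=-7, b=-15

a=-7, b=-15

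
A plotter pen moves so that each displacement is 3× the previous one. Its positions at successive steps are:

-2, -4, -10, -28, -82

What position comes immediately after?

-244

The jumps are -2, -6, -18, -54 — a geometric progression with ratio 3.
step 5: -82 − 162 → -244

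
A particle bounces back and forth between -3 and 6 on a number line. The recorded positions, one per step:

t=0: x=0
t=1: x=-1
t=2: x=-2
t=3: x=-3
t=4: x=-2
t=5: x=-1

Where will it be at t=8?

The value travels 1 per step and bounces off the walls at -3 and 6.
  step 6: -1 → 0
  step 7: 0 → 1
  step 8: 1 → 2

x=2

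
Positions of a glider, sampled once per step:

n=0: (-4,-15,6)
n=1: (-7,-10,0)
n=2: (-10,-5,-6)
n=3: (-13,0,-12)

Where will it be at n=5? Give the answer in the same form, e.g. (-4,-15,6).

Each step adds (-3,+5,-6) to the position.
step 4: (-13,0,-12) + (-3,+5,-6) → (-16,5,-18)
step 5: (-16,5,-18) + (-3,+5,-6) → (-19,10,-24)

(-19,10,-24)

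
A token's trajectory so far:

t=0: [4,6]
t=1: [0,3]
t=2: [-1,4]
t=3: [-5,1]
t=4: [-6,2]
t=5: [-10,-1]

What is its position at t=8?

Step-to-step displacements: [-4,-3], [-1,+1], [-4,-3], [-1,+1], [-4,-3] — a repeating cycle of length 2.
step 6: apply [-1,+1] → [-11,0]
step 7: apply [-4,-3] → [-15,-3]
step 8: apply [-1,+1] → [-16,-2]

[-16,-2]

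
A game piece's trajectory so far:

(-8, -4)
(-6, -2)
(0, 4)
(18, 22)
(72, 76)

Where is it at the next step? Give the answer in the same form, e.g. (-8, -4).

Step-to-step displacements: (+2, +2), (+6, +6), (+18, +18), (+54, +54); each is 3× the previous.
step 5: (72, 76) + (+162, +162) → (234, 238)

(234, 238)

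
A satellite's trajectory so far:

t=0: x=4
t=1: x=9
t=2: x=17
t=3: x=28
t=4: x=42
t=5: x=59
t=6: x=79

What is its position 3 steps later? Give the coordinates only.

x=157

First differences are +5, +8, +11, +14, +17, +20; their common second difference is +3 (constant acceleration).
step 7: 79 + 23 → x=102
step 8: 102 + 26 → x=128
step 9: 128 + 29 → x=157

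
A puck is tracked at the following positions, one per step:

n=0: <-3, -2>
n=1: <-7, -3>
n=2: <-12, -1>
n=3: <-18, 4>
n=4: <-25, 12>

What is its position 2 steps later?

Successive displacements: <-4, -1>, <-5, +2>, <-6, +5>, <-7, +8> — each changes by <-1, +3>.
step 5: <-25, 12> + <-8, +11> → <-33, 23>
step 6: <-33, 23> + <-9, +14> → <-42, 37>

<-42, 37>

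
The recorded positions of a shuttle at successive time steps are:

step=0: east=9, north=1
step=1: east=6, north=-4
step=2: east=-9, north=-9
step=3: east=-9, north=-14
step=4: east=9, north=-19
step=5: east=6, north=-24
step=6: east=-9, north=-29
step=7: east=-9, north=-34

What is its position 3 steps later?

East: cycles through 9, 6, -9, -9 every 4 steps. Step 10 lands at position 2 of the cycle → -9.
North: linear, -5 per step → -49 at step 10.

east=-9, north=-49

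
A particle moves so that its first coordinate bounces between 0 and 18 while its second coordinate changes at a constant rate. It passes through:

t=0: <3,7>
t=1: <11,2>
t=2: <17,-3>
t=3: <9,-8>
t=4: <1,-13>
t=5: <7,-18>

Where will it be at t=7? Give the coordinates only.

The first coordinate reflects between 0 and 18, moving 8 per step.
  step 6: 7 → 15
  step 7: 15 → 13
The second coordinate changes by -5 each step: at step 7 it is -28.

<13,-28>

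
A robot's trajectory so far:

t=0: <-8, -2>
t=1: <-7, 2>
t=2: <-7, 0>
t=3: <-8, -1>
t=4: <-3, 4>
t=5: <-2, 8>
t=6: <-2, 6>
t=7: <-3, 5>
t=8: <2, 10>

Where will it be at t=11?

<2, 11>

Differencing gives <+1, +4>, <+0, -2>, <-1, -1>, <+5, +5>, <+1, +4>, <+0, -2>, <-1, -1>, <+5, +5>. This is the pattern <+1, +4>, <+0, -2>, <-1, -1>, <+5, +5> repeated.
step 9: apply <+1, +4> → <3, 14>
step 10: apply <+0, -2> → <3, 12>
step 11: apply <-1, -1> → <2, 11>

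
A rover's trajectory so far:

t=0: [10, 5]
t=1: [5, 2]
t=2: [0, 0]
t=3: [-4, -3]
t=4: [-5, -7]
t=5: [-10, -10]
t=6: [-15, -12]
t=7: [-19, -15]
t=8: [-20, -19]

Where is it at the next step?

[-25, -22]

The moves between consecutive positions are [-5, -3], [-5, -2], [-4, -3], [-1, -4], [-5, -3], [-5, -2], [-4, -3], [-1, -4]; they repeat the 4-cycle [[-5, -3], [-5, -2], [-4, -3], [-1, -4]].
step 9: apply [-5, -3] → [-25, -22]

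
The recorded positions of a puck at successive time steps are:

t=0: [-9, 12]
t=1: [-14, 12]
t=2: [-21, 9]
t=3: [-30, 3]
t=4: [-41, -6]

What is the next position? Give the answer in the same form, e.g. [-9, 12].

[-54, -18]

Taking differences between consecutive positions: [-5, +0], [-7, -3], [-9, -6], [-11, -9]. These grow by [-2, -3] each step.
step 5: [-41, -6] + [-13, -12] → [-54, -18]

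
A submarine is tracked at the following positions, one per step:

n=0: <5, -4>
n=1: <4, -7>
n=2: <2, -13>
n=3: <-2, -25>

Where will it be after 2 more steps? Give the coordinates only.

Step-to-step displacements: <-1, -3>, <-2, -6>, <-4, -12>; each is 2× the previous.
step 4: <-2, -25> + <-8, -24> → <-10, -49>
step 5: <-10, -49> + <-16, -48> → <-26, -97>

<-26, -97>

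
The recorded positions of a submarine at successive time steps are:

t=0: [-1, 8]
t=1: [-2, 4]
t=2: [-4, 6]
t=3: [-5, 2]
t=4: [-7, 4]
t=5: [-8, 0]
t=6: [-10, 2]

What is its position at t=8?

Step-to-step displacements: [-1, -4], [-2, +2], [-1, -4], [-2, +2], [-1, -4], [-2, +2] — a repeating cycle of length 2.
step 7: apply [-1, -4] → [-11, -2]
step 8: apply [-2, +2] → [-13, 0]

[-13, 0]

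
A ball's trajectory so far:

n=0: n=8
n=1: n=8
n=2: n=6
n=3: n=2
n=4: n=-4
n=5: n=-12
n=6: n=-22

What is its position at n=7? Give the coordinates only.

First differences are +0, -2, -4, -6, -8, -10; their common second difference is -2 (constant acceleration).
step 7: -22 − 12 → n=-34

n=-34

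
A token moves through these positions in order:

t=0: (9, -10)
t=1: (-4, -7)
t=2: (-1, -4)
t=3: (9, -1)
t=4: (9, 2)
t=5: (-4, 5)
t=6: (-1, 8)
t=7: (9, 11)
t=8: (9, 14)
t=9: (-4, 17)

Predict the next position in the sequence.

First: cycles through 9, -4, -1, 9 every 4 steps. Step 10 lands at position 2 of the cycle → -1.
Second: linear, +3 per step → 20 at step 10.

(-1, 20)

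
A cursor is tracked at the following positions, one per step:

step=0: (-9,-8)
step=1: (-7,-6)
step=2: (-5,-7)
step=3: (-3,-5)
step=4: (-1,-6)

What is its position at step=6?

(3,-5)

Step-to-step displacements: (+2,+2), (+2,-1), (+2,+2), (+2,-1) — a repeating cycle of length 2.
step 5: apply (+2,+2) → (1,-4)
step 6: apply (+2,-1) → (3,-5)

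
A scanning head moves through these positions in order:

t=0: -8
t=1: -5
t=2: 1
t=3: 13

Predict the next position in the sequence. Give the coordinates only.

Step-to-step displacements: +3, +6, +12; each is 2× the previous.
step 4: 13 + 24 → 37

37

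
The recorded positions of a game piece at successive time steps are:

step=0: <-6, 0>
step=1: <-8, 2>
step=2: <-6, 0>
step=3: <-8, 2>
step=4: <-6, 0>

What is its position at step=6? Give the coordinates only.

<-6, 0>

Step-to-step displacements: <-2, +2>, <+2, -2>, <-2, +2>, <+2, -2>; each is -1× the previous.
step 5: <-6, 0> + <-2, +2> → <-8, 2>
step 6: <-8, 2> + <+2, -2> → <-6, 0>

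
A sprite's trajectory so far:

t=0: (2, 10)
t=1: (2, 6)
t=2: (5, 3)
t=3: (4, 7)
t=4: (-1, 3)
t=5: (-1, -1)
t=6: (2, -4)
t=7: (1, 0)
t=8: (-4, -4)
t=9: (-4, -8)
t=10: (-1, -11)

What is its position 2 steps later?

The moves between consecutive positions are (+0, -4), (+3, -3), (-1, +4), (-5, -4), (+0, -4), (+3, -3), (-1, +4), (-5, -4), (+0, -4), (+3, -3); they repeat the 4-cycle [(+0, -4), (+3, -3), (-1, +4), (-5, -4)].
step 11: apply (-1, +4) → (-2, -7)
step 12: apply (-5, -4) → (-7, -11)

(-7, -11)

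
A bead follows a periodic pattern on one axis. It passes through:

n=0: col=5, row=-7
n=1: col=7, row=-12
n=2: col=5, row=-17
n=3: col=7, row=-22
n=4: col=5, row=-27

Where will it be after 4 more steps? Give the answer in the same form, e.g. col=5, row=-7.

col=5, row=-47

Col: cycles through 5, 7 every 2 steps. Step 8 lands at position 0 of the cycle → 5.
Row: linear, -5 per step → -47 at step 8.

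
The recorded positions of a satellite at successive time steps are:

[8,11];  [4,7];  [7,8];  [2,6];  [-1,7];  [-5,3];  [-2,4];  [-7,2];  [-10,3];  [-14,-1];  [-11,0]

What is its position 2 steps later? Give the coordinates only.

[-19,-1]

Differencing gives [-4,-4], [+3,+1], [-5,-2], [-3,+1], [-4,-4], [+3,+1], [-5,-2], [-3,+1], [-4,-4], [+3,+1]. This is the pattern [-4,-4], [+3,+1], [-5,-2], [-3,+1] repeated.
step 11: apply [-5,-2] → [-16,-2]
step 12: apply [-3,+1] → [-19,-1]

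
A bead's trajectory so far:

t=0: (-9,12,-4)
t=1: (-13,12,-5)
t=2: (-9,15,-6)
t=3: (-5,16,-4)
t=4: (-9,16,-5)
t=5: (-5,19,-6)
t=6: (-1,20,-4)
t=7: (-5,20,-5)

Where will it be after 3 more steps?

(-1,24,-5)

Step-to-step displacements: (-4,+0,-1), (+4,+3,-1), (+4,+1,+2), (-4,+0,-1), (+4,+3,-1), (+4,+1,+2), (-4,+0,-1) — a repeating cycle of length 3.
step 8: apply (+4,+3,-1) → (-1,23,-6)
step 9: apply (+4,+1,+2) → (3,24,-4)
step 10: apply (-4,+0,-1) → (-1,24,-5)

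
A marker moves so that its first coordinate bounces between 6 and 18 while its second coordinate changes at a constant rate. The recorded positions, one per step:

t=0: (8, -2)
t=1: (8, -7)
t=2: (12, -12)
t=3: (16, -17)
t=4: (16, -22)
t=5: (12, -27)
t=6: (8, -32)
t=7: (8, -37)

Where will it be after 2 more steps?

The first coordinate travels 4 per step and bounces off the walls at 6 and 18.
  step 8: 8 → 12
  step 9: 12 → 16
The second coordinate changes by -5 each step: at step 9 it is -47.

(16, -47)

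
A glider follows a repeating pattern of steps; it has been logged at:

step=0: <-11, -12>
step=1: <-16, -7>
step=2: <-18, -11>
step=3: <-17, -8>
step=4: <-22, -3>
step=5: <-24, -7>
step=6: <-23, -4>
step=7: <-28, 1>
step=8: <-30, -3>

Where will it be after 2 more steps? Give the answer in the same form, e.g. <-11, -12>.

Step-to-step displacements: <-5, +5>, <-2, -4>, <+1, +3>, <-5, +5>, <-2, -4>, <+1, +3>, <-5, +5>, <-2, -4> — a repeating cycle of length 3.
step 9: apply <+1, +3> → <-29, 0>
step 10: apply <-5, +5> → <-34, 5>

<-34, 5>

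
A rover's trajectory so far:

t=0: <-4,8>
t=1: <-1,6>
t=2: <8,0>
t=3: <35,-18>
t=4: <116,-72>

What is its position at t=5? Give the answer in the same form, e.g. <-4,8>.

Step-to-step displacements: <+3,-2>, <+9,-6>, <+27,-18>, <+81,-54>; each is 3× the previous.
step 5: <116,-72> + <+243,-162> → <359,-234>

<359,-234>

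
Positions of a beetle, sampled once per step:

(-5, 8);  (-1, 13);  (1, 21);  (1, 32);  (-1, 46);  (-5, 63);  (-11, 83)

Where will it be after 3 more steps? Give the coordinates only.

(-41, 161)

First differences are (+4, +5), (+2, +8), (+0, +11), (-2, +14), (-4, +17), (-6, +20); their common second difference is (-2, +3) (constant acceleration).
step 7: (-11, 83) + (-8, +23) → (-19, 106)
step 8: (-19, 106) + (-10, +26) → (-29, 132)
step 9: (-29, 132) + (-12, +29) → (-41, 161)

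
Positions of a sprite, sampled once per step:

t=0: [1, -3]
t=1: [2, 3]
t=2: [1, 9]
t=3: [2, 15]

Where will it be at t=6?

[1, 33]

The first coordinate repeats the cycle [1, 2] with period 2; step 6 mod 2 = 0, giving 1.
The second coordinate changes by +6 each step, so at step 6 it is -3 + 6·(6) = 33.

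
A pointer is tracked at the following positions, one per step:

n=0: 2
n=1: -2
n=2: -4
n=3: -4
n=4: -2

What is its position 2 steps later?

8

First differences are -4, -2, +0, +2; their common second difference is +2 (constant acceleration).
step 5: -2 + 4 → 2
step 6: 2 + 6 → 8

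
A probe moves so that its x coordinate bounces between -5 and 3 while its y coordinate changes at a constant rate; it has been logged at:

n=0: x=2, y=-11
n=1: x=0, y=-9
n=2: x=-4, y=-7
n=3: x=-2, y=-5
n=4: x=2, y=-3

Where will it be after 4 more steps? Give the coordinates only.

x=2, y=5

The x coordinate travels 4 per step and bounces off the walls at -5 and 3.
  step 5: 2 → 0
  step 6: 0 → -4
  step 7: -4 → -2
  step 8: -2 → 2
The y coordinate changes by +2 each step: at step 8 it is 5.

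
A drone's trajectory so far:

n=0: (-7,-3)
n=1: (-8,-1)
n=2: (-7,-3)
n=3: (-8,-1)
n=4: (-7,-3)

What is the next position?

Consecutive displacements (-1,+2), (+1,-2), (-1,+2), (+1,-2) scale by a factor of -1 each step.
step 5: (-7,-3) + (-1,+2) → (-8,-1)

(-8,-1)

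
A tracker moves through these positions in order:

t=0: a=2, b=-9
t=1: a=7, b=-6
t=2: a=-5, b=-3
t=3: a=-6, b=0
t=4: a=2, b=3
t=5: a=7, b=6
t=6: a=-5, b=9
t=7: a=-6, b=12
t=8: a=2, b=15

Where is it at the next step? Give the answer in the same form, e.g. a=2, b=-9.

The a coordinate repeats the cycle [2, 7, -5, -6] with period 4; step 9 mod 4 = 1, giving 7.
The b coordinate changes by +3 each step, so at step 9 it is -9 + 9·(3) = 18.

a=7, b=18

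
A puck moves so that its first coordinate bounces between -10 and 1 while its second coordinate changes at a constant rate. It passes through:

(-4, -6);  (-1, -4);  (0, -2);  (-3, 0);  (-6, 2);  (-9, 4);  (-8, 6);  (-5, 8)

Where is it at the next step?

(-2, 10)

The first coordinate travels 3 per step and bounces off the walls at -10 and 1.
  step 8: -5 → -2
The second coordinate changes by +2 each step: at step 8 it is 10.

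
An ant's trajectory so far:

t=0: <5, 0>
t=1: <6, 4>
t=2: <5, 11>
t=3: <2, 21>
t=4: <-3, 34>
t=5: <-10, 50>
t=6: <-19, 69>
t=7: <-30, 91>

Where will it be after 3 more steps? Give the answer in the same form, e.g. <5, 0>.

Successive displacements: <+1, +4>, <-1, +7>, <-3, +10>, <-5, +13>, <-7, +16>, <-9, +19>, <-11, +22> — each changes by <-2, +3>.
step 8: <-30, 91> + <-13, +25> → <-43, 116>
step 9: <-43, 116> + <-15, +28> → <-58, 144>
step 10: <-58, 144> + <-17, +31> → <-75, 175>

<-75, 175>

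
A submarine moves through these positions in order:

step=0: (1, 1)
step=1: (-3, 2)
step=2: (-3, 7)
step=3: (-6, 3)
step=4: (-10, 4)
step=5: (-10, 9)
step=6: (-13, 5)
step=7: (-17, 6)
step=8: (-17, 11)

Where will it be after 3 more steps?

Differencing gives (-4, +1), (+0, +5), (-3, -4), (-4, +1), (+0, +5), (-3, -4), (-4, +1), (+0, +5). This is the pattern (-4, +1), (+0, +5), (-3, -4) repeated.
step 9: apply (-3, -4) → (-20, 7)
step 10: apply (-4, +1) → (-24, 8)
step 11: apply (+0, +5) → (-24, 13)

(-24, 13)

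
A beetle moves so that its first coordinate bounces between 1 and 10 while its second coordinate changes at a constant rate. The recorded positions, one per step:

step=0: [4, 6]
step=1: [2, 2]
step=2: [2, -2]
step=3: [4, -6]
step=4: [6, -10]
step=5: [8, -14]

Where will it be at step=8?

The first coordinate travels 2 per step and bounces off the walls at 1 and 10.
  step 6: 8 → 10
  step 7: 10 → 8
  step 8: 8 → 6
The second coordinate changes by -4 each step: at step 8 it is -26.

[6, -26]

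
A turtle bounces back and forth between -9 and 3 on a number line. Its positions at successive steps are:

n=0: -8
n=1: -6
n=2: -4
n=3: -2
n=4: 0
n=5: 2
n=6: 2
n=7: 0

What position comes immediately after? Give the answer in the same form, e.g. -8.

The value reflects between -9 and 3, moving 2 per step.
  step 8: 0 → -2

-2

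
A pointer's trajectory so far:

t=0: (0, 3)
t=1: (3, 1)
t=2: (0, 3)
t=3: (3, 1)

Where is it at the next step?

Step-to-step displacements: (+3, -2), (-3, +2), (+3, -2); each is -1× the previous.
step 4: (3, 1) + (-3, +2) → (0, 3)

(0, 3)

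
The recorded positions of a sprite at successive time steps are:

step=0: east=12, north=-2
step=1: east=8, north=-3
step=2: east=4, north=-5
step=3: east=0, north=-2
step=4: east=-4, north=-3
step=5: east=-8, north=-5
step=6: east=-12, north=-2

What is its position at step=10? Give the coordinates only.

The east coordinate changes by -4 each step, so at step 10 it is 12 + 10·(-4) = -28.
The north coordinate repeats the cycle [-2, -3, -5] with period 3; step 10 mod 3 = 1, giving -3.

east=-28, north=-3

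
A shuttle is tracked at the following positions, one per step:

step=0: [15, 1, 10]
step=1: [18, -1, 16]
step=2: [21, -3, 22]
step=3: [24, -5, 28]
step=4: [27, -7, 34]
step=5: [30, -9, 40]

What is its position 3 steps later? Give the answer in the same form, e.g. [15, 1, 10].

Constant displacement of [+3, -2, +6] per step.
step 6: [30, -9, 40] + [+3, -2, +6] → [33, -11, 46]
step 7: [33, -11, 46] + [+3, -2, +6] → [36, -13, 52]
step 8: [36, -13, 52] + [+3, -2, +6] → [39, -15, 58]

[39, -15, 58]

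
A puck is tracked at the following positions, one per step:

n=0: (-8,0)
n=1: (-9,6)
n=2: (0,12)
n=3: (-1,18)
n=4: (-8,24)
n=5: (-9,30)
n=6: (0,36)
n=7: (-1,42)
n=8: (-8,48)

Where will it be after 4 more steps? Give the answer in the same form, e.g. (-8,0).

The first coordinate repeats the cycle [-8, -9, 0, -1] with period 4; step 12 mod 4 = 0, giving -8.
The second coordinate changes by +6 each step, so at step 12 it is 0 + 12·(6) = 72.

(-8,72)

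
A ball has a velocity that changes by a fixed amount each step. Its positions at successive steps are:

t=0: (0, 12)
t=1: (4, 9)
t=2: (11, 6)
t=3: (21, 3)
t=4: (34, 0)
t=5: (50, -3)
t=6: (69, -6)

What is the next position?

(91, -9)

Successive displacements: (+4, -3), (+7, -3), (+10, -3), (+13, -3), (+16, -3), (+19, -3) — each changes by (+3, +0).
step 7: (69, -6) + (+22, -3) → (91, -9)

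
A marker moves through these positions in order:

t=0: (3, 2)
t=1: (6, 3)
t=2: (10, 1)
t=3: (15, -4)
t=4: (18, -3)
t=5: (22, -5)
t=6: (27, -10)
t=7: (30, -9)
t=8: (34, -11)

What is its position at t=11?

(46, -17)

Differencing gives (+3, +1), (+4, -2), (+5, -5), (+3, +1), (+4, -2), (+5, -5), (+3, +1), (+4, -2). This is the pattern (+3, +1), (+4, -2), (+5, -5) repeated.
step 9: apply (+5, -5) → (39, -16)
step 10: apply (+3, +1) → (42, -15)
step 11: apply (+4, -2) → (46, -17)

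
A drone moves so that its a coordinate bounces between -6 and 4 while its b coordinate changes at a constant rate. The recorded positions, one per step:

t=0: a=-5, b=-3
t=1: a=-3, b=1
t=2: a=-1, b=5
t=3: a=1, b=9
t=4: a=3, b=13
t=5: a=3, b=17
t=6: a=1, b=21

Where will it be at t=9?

a=-5, b=33

The a coordinate reflects between -6 and 4, moving 2 per step.
  step 7: 1 → -1
  step 8: -1 → -3
  step 9: -3 → -5
The b coordinate changes by +4 each step: at step 9 it is 33.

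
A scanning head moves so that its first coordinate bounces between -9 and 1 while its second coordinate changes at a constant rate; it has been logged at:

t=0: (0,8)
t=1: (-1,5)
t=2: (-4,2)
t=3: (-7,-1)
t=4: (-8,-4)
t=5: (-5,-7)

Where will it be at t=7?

The first coordinate travels 3 per step and bounces off the walls at -9 and 1.
  step 6: -5 → -2
  step 7: -2 → 1
The second coordinate changes by -3 each step: at step 7 it is -13.

(1,-13)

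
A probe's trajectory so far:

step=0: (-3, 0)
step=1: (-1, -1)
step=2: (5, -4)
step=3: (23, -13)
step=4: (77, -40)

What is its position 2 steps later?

The jumps are (+2, -1), (+6, -3), (+18, -9), (+54, -27) — a geometric progression with ratio 3.
step 5: (77, -40) + (+162, -81) → (239, -121)
step 6: (239, -121) + (+486, -243) → (725, -364)

(725, -364)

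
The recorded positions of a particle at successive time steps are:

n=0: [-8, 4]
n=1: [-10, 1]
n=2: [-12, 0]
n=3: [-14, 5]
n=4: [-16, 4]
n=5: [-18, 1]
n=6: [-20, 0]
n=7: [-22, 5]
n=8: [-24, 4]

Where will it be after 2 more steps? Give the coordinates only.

First: linear, -2 per step → -28 at step 10.
Second: cycles through 4, 1, 0, 5 every 4 steps. Step 10 lands at position 2 of the cycle → 0.

[-28, 0]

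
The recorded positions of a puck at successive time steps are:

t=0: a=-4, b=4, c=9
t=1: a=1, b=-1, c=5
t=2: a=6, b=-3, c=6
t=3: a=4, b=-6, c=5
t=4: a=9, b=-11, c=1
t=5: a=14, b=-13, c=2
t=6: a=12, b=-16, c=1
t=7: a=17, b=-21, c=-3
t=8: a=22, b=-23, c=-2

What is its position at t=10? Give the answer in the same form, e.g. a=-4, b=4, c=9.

a=25, b=-31, c=-7

Differencing gives (+5,-5,-4), (+5,-2,+1), (-2,-3,-1), (+5,-5,-4), (+5,-2,+1), (-2,-3,-1), (+5,-5,-4), (+5,-2,+1). This is the pattern (+5,-5,-4), (+5,-2,+1), (-2,-3,-1) repeated.
step 9: apply (-2,-3,-1) → a=20, b=-26, c=-3
step 10: apply (+5,-5,-4) → a=25, b=-31, c=-7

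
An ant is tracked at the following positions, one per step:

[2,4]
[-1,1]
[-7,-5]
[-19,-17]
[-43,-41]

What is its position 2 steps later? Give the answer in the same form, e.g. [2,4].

[-187,-185]

The jumps are [-3,-3], [-6,-6], [-12,-12], [-24,-24] — a geometric progression with ratio 2.
step 5: [-43,-41] + [-48,-48] → [-91,-89]
step 6: [-91,-89] + [-96,-96] → [-187,-185]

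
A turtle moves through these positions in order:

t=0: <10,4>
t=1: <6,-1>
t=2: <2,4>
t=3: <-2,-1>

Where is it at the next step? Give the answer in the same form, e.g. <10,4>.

First: linear, -4 per step → -6 at step 4.
Second: cycles through 4, -1 every 2 steps. Step 4 lands at position 0 of the cycle → 4.

<-6,4>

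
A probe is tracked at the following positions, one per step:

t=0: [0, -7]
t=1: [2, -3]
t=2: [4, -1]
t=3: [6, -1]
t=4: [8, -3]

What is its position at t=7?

Taking differences between consecutive positions: [+2, +4], [+2, +2], [+2, +0], [+2, -2]. These grow by [+0, -2] each step.
step 5: [8, -3] + [+2, -4] → [10, -7]
step 6: [10, -7] + [+2, -6] → [12, -13]
step 7: [12, -13] + [+2, -8] → [14, -21]

[14, -21]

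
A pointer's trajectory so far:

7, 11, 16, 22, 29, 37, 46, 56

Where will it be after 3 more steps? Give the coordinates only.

92

First differences are +4, +5, +6, +7, +8, +9, +10; their common second difference is +1 (constant acceleration).
step 8: 56 + 11 → 67
step 9: 67 + 12 → 79
step 10: 79 + 13 → 92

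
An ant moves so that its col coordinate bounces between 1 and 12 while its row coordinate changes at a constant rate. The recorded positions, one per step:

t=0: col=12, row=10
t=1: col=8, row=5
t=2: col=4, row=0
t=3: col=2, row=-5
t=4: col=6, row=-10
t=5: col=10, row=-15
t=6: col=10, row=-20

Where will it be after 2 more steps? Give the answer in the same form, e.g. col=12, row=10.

col=2, row=-30

The col coordinate travels 4 per step and bounces off the walls at 1 and 12.
  step 7: 10 → 6
  step 8: 6 → 2
The row coordinate changes by -5 each step: at step 8 it is -30.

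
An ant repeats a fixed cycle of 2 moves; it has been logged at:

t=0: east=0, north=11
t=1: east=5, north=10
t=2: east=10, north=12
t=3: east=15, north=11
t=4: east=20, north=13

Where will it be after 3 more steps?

east=35, north=13

The moves between consecutive positions are (+5, -1), (+5, +2), (+5, -1), (+5, +2); they repeat the 2-cycle [(+5, -1), (+5, +2)].
step 5: apply (+5, -1) → east=25, north=12
step 6: apply (+5, +2) → east=30, north=14
step 7: apply (+5, -1) → east=35, north=13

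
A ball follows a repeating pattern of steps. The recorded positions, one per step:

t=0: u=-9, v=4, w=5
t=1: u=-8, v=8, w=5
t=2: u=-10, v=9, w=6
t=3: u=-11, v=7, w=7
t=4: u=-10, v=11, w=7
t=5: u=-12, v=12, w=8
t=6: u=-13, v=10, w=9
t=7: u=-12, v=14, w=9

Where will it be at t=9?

Step-to-step displacements: (+1, +4, +0), (-2, +1, +1), (-1, -2, +1), (+1, +4, +0), (-2, +1, +1), (-1, -2, +1), (+1, +4, +0) — a repeating cycle of length 3.
step 8: apply (-2, +1, +1) → u=-14, v=15, w=10
step 9: apply (-1, -2, +1) → u=-15, v=13, w=11

u=-15, v=13, w=11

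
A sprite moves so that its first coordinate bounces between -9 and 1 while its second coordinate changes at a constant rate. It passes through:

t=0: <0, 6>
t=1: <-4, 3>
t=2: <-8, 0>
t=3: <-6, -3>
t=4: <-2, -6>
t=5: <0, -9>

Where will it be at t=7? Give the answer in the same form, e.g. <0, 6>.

<-8, -15>

The first coordinate travels 4 per step and bounces off the walls at -9 and 1.
  step 6: 0 → -4
  step 7: -4 → -8
The second coordinate changes by -3 each step: at step 7 it is -15.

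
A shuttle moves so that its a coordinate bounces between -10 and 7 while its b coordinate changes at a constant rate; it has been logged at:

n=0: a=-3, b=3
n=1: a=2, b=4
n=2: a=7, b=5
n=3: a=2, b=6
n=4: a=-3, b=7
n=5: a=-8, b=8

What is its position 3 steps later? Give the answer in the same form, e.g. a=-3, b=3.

a=3, b=11

The a coordinate travels 5 per step and bounces off the walls at -10 and 7.
  step 6: -8 → -7
  step 7: -7 → -2
  step 8: -2 → 3
The b coordinate changes by +1 each step: at step 8 it is 11.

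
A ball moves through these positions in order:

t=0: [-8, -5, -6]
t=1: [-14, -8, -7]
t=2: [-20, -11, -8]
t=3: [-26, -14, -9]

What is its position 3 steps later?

[-44, -23, -12]

Constant displacement of [-6, -3, -1] per step.
step 4: [-26, -14, -9] + [-6, -3, -1] → [-32, -17, -10]
step 5: [-32, -17, -10] + [-6, -3, -1] → [-38, -20, -11]
step 6: [-38, -20, -11] + [-6, -3, -1] → [-44, -23, -12]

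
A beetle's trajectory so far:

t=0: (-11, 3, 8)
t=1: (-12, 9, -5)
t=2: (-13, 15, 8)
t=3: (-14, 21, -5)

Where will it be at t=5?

The first coordinate changes by -1 each step, so at step 5 it is -11 + 5·(-1) = -16.
The second coordinate changes by +6 each step, so at step 5 it is 3 + 5·(6) = 33.
The third coordinate repeats the cycle [8, -5] with period 2; step 5 mod 2 = 1, giving -5.

(-16, 33, -5)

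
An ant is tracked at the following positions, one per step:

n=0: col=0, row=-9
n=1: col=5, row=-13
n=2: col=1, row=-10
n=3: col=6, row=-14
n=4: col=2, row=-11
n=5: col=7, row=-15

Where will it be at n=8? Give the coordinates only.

col=4, row=-13

The moves between consecutive positions are (+5, -4), (-4, +3), (+5, -4), (-4, +3), (+5, -4); they repeat the 2-cycle [(+5, -4), (-4, +3)].
step 6: apply (-4, +3) → col=3, row=-12
step 7: apply (+5, -4) → col=8, row=-16
step 8: apply (-4, +3) → col=4, row=-13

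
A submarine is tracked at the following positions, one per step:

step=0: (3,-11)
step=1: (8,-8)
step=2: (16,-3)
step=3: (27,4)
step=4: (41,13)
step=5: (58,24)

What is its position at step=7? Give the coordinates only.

(101,52)

Taking differences between consecutive positions: (+5,+3), (+8,+5), (+11,+7), (+14,+9), (+17,+11). These grow by (+3,+2) each step.
step 6: (58,24) + (+20,+13) → (78,37)
step 7: (78,37) + (+23,+15) → (101,52)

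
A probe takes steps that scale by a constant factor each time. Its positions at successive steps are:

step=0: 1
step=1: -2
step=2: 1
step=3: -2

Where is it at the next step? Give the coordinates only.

The jumps are -3, +3, -3 — a geometric progression with ratio -1.
step 4: -2 + 3 → 1

1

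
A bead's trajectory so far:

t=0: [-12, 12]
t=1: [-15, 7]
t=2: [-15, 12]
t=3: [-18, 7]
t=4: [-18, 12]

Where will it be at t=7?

Differencing gives [-3, -5], [+0, +5], [-3, -5], [+0, +5]. This is the pattern [-3, -5], [+0, +5] repeated.
step 5: apply [-3, -5] → [-21, 7]
step 6: apply [+0, +5] → [-21, 12]
step 7: apply [-3, -5] → [-24, 7]

[-24, 7]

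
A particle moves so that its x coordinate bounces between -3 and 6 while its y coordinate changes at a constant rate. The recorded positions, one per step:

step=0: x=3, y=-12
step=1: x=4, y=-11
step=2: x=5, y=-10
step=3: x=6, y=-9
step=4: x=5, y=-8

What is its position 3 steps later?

The x coordinate reflects between -3 and 6, moving 1 per step.
  step 5: 5 → 4
  step 6: 4 → 3
  step 7: 3 → 2
The y coordinate changes by +1 each step: at step 7 it is -5.

x=2, y=-5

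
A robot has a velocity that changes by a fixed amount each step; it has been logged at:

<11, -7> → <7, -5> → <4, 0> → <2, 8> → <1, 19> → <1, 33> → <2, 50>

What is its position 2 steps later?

<7, 93>

Taking differences between consecutive positions: <-4, +2>, <-3, +5>, <-2, +8>, <-1, +11>, <+0, +14>, <+1, +17>. These grow by <+1, +3> each step.
step 7: <2, 50> + <+2, +20> → <4, 70>
step 8: <4, 70> + <+3, +23> → <7, 93>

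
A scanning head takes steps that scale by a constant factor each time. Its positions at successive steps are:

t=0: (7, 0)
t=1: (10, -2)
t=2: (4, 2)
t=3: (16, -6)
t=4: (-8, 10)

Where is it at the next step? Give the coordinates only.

Consecutive displacements (+3, -2), (-6, +4), (+12, -8), (-24, +16) scale by a factor of -2 each step.
step 5: (-8, 10) + (+48, -32) → (40, -22)

(40, -22)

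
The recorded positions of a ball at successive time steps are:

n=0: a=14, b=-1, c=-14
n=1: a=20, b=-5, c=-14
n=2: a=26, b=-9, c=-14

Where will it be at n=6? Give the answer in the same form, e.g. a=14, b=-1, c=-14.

a=50, b=-25, c=-14

Each step adds (+6, -4, +0) to the position.
step 3: a=26, b=-9, c=-14 + (+6, -4, +0) → a=32, b=-13, c=-14
step 4: a=32, b=-13, c=-14 + (+6, -4, +0) → a=38, b=-17, c=-14
step 5: a=38, b=-17, c=-14 + (+6, -4, +0) → a=44, b=-21, c=-14
step 6: a=44, b=-21, c=-14 + (+6, -4, +0) → a=50, b=-25, c=-14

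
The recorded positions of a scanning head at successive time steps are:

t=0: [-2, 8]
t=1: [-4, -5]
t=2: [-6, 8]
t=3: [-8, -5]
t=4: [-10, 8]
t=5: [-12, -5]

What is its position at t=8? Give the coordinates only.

[-18, 8]

First: linear, -2 per step → -18 at step 8.
Second: cycles through 8, -5 every 2 steps. Step 8 lands at position 0 of the cycle → 8.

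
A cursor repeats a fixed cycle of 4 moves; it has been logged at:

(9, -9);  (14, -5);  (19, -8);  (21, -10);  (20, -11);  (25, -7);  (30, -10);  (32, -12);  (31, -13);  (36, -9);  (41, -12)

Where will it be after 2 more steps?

The moves between consecutive positions are (+5, +4), (+5, -3), (+2, -2), (-1, -1), (+5, +4), (+5, -3), (+2, -2), (-1, -1), (+5, +4), (+5, -3); they repeat the 4-cycle [(+5, +4), (+5, -3), (+2, -2), (-1, -1)].
step 11: apply (+2, -2) → (43, -14)
step 12: apply (-1, -1) → (42, -15)

(42, -15)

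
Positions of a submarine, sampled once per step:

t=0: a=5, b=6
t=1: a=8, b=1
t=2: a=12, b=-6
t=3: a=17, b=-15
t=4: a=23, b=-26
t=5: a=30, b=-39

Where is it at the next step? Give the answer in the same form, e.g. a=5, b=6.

Successive displacements: (+3, -5), (+4, -7), (+5, -9), (+6, -11), (+7, -13) — each changes by (+1, -2).
step 6: a=30, b=-39 + (+8, -15) → a=38, b=-54

a=38, b=-54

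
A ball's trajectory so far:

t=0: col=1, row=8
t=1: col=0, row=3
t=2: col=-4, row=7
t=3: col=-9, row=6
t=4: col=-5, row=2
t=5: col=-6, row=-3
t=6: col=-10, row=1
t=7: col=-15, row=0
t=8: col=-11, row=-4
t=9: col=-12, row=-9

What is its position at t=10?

col=-16, row=-5

Step-to-step displacements: (-1, -5), (-4, +4), (-5, -1), (+4, -4), (-1, -5), (-4, +4), (-5, -1), (+4, -4), (-1, -5) — a repeating cycle of length 4.
step 10: apply (-4, +4) → col=-16, row=-5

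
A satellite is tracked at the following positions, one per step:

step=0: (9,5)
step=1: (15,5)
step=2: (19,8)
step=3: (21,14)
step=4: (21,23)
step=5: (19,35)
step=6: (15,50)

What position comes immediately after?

First differences are (+6,+0), (+4,+3), (+2,+6), (+0,+9), (-2,+12), (-4,+15); their common second difference is (-2,+3) (constant acceleration).
step 7: (15,50) + (-6,+18) → (9,68)

(9,68)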